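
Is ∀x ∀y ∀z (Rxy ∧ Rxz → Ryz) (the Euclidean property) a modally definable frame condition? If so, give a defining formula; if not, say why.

This is a Sahlqvist condition; the 5 axiom ◇r → □◇r defines it.
Suppose ◇r→□◇r is valid. Take Rxy, Rxz and set V(r)={y}. Then ◇r at x, so □◇r at x, so ◇r at z, so some w with Rzw has r; w=y, i.e. Rzy. By symmetry of the argument, Ryz.

Definable; ◇r → □◇r defines it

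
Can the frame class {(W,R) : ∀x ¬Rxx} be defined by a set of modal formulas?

Not modally definable

Modal frame validity is preserved under surjective bounded morphisms.
The 4-cycle (worlds w0,w1,w2,w3 with w0→w1→w2→w3→w0) is irreflexive, and the map sending every world to a single reflexive point • is a surjective bounded morphism (forth: every edge maps to (•,•); back: every world has a successor). So any modal formula valid on the 4-cycle is also valid on the reflexive point, which is not irreflexive.
So no modal formula (or set of formulas) defines exactly the irreflexive frames.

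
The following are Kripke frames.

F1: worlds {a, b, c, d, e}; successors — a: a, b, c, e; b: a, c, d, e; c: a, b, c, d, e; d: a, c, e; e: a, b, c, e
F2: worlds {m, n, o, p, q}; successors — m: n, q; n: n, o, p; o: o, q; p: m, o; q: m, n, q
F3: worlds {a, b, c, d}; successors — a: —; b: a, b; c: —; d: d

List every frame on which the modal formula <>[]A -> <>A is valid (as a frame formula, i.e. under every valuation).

F1

This is the axiom for a generalized confluence (Geach) condition; its first-order frame correspondent is forall x forall y (xRy -> exists w (yRw & xRw)).
F1: holds.
F2: fails — pRm but no w with mRw and pRw.
F3: fails — bRa but no w with aRw and bRw.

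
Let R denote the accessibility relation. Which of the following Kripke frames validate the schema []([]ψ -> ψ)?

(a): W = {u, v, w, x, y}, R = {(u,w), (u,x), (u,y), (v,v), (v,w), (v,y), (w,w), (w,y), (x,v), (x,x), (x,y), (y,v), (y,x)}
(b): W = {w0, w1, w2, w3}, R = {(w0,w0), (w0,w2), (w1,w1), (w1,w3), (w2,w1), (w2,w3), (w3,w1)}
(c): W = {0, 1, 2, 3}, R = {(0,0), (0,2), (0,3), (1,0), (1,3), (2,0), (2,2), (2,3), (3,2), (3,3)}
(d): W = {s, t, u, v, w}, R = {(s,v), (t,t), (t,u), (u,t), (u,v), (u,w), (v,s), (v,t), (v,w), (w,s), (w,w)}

(c)

Frame correspondent (Sahlqvist): forall x forall y (Rxy -> Ryy) — i.e. shift-reflexivity.
(a): fails — Rwy but not Ryy.
(b): fails — Rw1w3 but not Rw3w3.
(c): holds.
(d): fails — Ruv but not Rvv.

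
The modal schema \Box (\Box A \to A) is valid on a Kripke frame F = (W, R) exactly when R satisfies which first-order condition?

This is the T□ axiom.
Its frame correspondent is shift-reflexivity — \forall x \forall y (Rxy \to Ryy).

shift-reflexivity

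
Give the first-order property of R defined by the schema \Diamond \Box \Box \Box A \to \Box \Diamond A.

This is a Sahlqvist (Geach-type) schema ◇^1□^3A → □^1◇^1A.
First-order correspondent: \forall x \forall y \forall z ((xRy \wedge xRz) \to \exists w (y R^3 w \wedge zRw)).

\forall x \forall y \forall z ((xRy \wedge xRz) \to \exists w (y R^3 w \wedge zRw))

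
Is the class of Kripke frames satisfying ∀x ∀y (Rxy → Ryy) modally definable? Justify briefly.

Yes, by □(□r → r)

The condition is shift-reflexivity. A defining modal formula is □(□r → r).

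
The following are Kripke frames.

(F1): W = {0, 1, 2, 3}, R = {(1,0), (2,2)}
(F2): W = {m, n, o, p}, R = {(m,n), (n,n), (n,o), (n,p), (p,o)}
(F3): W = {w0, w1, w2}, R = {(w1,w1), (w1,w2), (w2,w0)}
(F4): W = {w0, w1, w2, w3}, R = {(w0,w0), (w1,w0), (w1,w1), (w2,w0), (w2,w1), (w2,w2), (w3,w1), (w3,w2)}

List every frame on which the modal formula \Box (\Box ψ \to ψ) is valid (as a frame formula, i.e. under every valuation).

The schema corresponds to shift-reflexivity: \forall x \forall y (Rxy \to Ryy).
(F1): fails — R10 but not R00.
(F2): fails — Rno but not Roo.
(F3): fails — Rw1w2 but not Rw2w2.
(F4): ✓.

(F4)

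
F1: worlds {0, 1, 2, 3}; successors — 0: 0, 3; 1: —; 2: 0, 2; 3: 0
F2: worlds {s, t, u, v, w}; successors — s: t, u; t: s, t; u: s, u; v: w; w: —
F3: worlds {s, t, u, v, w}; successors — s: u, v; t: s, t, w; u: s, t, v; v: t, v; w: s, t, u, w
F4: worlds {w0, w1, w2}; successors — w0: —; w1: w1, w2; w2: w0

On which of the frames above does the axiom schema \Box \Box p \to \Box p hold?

F1

This is the axiom for density; its first-order frame correspondent is \forall x \forall y (Rxy \to \exists z (Rxz \wedge Rzy)).
F1: holds.
F2: fails — Rvw but no z with Rvz and Rzw.
F3: fails — Rsu but no z with Rsz and Rzu.
F4: fails — Rw2w0 but no z with Rw2z and Rzw0.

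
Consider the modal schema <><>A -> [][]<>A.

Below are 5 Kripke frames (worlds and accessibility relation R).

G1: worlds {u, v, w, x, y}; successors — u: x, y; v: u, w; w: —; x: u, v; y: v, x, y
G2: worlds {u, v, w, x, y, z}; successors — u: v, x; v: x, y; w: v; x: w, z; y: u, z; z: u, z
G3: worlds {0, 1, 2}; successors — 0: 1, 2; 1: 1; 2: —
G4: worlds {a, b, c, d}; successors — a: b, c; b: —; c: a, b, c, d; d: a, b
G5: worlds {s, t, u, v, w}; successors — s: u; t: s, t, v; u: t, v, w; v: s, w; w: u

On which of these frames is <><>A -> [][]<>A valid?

The schema corresponds to a generalized confluence (Geach) condition: forall x forall y forall z ((x R^2 y & x R^2 z) -> exists w (y = w & zRw)).
G1: fails — uR²u, uR²u but no t with u=t and uRt.
G2: fails — uR²w, uR²w but no t with w=t and wRt.
G3: holds.
G4: fails — aR²a, aR²a but no w with a=w and aRw.
G5: fails — sR²t, sR²v but no w* with t=w* and vRw*.

G3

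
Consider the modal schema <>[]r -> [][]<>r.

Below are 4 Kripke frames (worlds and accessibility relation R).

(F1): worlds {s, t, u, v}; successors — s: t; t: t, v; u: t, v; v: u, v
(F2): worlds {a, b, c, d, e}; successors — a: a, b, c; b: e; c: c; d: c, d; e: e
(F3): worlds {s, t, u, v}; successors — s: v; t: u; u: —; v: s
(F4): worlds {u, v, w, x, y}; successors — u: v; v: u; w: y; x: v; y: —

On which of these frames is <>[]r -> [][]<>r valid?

(F1)

The schema corresponds to a generalized confluence (Geach) condition: forall x forall y forall z ((xRy & x R^2 z) -> exists w (yRw & zRw)).
(F1): condition met.
(F2): fails — aRa, aR²b but no w with aRw and bRw.
(F3): fails — sRv, sR²s but no w with vRw and sRw.
(F4): fails — uRv, uR²u but no t with vRt and uRt.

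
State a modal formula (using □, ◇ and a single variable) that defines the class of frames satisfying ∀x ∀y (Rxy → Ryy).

□(□s → s)

The condition is shift-reflexivity. The T□ schema □(□s → s) defines it.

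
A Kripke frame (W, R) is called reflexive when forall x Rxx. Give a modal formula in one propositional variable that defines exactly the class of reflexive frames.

The condition is reflexivity. The T schema □s → s defines it.

□s → s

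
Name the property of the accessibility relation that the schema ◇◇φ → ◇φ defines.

transitivity

This is frame-equivalent to □φ → □□φ (substitute ¬φ for φ and contrapose).
Suppose □φ→□□φ is valid. Take Rxy, Ryz and set V(φ)={w : Rxw}. Then □φ at x, so □□φ at x, so □φ at y, so φ at z, i.e. Rxz.
Conversely, any frame satisfying ∀x ∀y ∀z (Rxy ∧ Ryz → Rxz) validates the schema.
So the correspondent is transitivity.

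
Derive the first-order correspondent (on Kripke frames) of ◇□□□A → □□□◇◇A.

∀x ∀y ∀z ((xRy ∧ xR³z) → ∃w (yR³w ∧ zR²w))

This is a Sahlqvist (Geach-type) schema ◇^1□^3A → □^3◇^2A.
First-order correspondent: ∀x ∀y ∀z ((xRy ∧ xR³z) → ∃w (yR³w ∧ zR²w)).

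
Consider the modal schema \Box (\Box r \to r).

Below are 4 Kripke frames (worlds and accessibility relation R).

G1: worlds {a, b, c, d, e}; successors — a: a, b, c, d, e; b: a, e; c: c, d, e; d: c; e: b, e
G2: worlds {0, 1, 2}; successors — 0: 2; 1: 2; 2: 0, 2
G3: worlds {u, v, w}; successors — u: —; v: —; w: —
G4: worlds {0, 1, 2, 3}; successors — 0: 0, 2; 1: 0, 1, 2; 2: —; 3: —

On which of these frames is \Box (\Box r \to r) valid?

The schema corresponds to shift-reflexivity: \forall x \forall y (Rxy \to Ryy).
G1: fails — Reb but not Rbb.
G2: fails — R20 but not R00.
G3: ✓.
G4: fails — R02 but not R22.

G3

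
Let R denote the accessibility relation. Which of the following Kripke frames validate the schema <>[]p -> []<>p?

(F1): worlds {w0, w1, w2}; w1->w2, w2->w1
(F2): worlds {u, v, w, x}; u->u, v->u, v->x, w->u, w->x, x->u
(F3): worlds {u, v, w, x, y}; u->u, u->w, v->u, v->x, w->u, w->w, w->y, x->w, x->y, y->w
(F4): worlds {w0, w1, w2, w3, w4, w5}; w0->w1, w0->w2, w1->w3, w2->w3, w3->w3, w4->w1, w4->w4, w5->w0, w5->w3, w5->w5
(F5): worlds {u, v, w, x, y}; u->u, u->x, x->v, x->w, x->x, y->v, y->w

(F1), (F2), (F3)

The schema corresponds to convergence: forall x forall y forall z (Rxy & Rxz -> exists w (Ryw & Rzw)).
(F1): satisfies the condition.
(F2): satisfies the condition.
(F3): satisfies the condition.
(F4): fails — Rw4w4 and Rw4w1 but w4 and w1 have no common successor.
(F5): fails — Rxw and Rxw but w and w have no common successor.
Valid on: (F1), (F2), (F3).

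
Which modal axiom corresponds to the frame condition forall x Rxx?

□ψ → ψ

This is reflexivity; the standard corresponding axiom is T: □ψ → ψ.
Suppose □ψ→ψ is valid. At any x set V(ψ)={w : Rxw}. Then □ψ holds at x, so ψ holds at x, i.e. Rxx.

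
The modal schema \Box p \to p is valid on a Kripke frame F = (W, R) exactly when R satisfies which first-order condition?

Reflexivity

Suppose □p→p is valid. At any x set V(p)={w : Rxw}. Then □p holds at x, so p holds at x, i.e. Rxx.
Conversely, on a frame with reflexivity the schema holds at every world under every valuation.
Frame condition: \forall x Rxx.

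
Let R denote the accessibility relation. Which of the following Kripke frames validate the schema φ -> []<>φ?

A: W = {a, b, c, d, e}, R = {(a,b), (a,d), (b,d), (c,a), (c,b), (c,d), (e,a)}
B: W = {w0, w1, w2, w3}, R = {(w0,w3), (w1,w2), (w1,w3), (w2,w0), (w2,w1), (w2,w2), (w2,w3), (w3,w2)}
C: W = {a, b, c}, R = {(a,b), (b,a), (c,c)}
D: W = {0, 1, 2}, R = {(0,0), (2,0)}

C

This is the axiom for symmetry; its first-order frame correspondent is forall x forall y (Rxy -> Ryx).
A: fails — Rcd but not Rdc.
B: fails — Rw1w3 but not Rw3w1.
C: holds.
D: fails — R20 but not R02.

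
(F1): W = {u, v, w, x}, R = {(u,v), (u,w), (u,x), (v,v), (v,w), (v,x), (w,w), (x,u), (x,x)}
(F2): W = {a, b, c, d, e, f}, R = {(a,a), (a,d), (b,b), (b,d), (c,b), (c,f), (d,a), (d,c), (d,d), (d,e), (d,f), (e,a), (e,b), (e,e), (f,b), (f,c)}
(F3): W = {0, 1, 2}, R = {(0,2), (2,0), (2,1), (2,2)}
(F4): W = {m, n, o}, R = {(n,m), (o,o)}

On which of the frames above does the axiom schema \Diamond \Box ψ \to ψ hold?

Frame correspondent (Sahlqvist): \forall x \forall y (Rxy \to Ryx) — i.e. symmetry.
(F1): fails — Ruv but not Rvu.
(F2): fails — Reb but not Rbe.
(F3): fails — R21 but not R12.
(F4): fails — Rnm but not Rmn.

none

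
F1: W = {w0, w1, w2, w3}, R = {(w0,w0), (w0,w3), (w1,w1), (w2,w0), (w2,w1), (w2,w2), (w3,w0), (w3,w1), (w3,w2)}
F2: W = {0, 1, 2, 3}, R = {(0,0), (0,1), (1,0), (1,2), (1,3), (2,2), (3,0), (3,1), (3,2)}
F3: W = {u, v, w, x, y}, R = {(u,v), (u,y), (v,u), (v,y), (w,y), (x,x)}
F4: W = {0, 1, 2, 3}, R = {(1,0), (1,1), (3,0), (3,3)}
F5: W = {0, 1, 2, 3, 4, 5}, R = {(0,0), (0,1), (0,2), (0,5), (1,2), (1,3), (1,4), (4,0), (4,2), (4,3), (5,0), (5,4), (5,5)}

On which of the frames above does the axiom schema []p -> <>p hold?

F1, F2

The schema corresponds to seriality: forall x exists y Rxy.
F1: ✓.
F2: ✓.
F3: fails — world y has no successor.
F4: fails — world 0 has no successor.
F5: fails — world 2 has no successor.
Valid on: F1, F2.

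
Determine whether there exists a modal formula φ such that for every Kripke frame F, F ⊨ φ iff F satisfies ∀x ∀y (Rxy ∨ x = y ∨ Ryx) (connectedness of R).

Any modally definable frame class is closed under disjoint unions.
Take 2 disjoint single-world reflexive frames: each is trivially connected, but their disjoint union has 2 worlds with no edge between distinct components, so it is not connected.
Hence connectedness of R is not modally definable.

No — not modally definable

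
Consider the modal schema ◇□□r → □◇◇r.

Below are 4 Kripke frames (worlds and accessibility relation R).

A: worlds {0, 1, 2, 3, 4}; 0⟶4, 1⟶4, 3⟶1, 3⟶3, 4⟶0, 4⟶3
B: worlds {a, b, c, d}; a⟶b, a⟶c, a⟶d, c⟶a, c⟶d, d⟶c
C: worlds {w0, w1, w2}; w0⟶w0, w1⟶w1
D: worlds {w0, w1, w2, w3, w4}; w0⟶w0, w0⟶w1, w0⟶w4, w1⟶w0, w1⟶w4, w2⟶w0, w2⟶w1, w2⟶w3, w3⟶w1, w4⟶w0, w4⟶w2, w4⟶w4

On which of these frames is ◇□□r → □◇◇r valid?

The schema corresponds to a generalized confluence (Geach) condition: ∀x ∀y ∀z ((xRy ∧ xRz) → ∃w (yR²w ∧ zR²w)).
A: satisfies the condition.
B: fails — aRb, aRb but no w with bR²w and bR²w.
C: satisfies the condition.
D: satisfies the condition.
Valid on: A, C, D.

A, C, D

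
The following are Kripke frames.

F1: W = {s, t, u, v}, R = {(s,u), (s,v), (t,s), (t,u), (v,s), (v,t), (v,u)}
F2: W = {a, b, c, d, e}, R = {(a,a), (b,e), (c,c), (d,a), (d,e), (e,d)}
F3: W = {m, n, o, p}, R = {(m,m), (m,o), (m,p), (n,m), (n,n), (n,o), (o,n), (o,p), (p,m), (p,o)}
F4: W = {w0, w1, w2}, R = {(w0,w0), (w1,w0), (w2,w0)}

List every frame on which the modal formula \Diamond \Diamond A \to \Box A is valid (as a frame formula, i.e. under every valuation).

F4

The schema corresponds to a generalized confluence (Geach) condition: \forall x \forall y \forall z ((x R^2 y \wedge xRz) \to \exists w (y = w \wedge z = w)).
F1: fails — sR²s, sRu but s ≠ u.
F2: fails — bR²d, bRe but d ≠ e.
F3: fails — mR²m, mRo but m ≠ o.
F4: ✓.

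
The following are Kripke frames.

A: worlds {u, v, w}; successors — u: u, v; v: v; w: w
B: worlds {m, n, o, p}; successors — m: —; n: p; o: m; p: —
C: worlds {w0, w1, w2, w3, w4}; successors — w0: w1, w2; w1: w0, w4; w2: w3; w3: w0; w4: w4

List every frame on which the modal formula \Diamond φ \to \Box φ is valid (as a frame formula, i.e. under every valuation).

This is the axiom for partial functionality; its first-order frame correspondent is \forall x \forall y \forall z (Rxy \wedge Rxz \to y = z).
A: fails — u sees both u and v.
B: condition met.
C: fails — w0 sees both w1 and w2.
Valid on: B.

B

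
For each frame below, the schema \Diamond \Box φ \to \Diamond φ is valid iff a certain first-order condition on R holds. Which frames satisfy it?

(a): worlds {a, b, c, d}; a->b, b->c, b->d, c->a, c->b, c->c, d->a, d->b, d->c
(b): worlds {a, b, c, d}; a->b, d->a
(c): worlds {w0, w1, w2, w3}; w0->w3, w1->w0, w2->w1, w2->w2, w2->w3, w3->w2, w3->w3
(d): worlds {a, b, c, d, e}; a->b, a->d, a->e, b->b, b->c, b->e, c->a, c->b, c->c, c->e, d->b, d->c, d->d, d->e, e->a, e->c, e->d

(d)

The schema corresponds to a generalized confluence (Geach) condition: \forall x \forall y (xRy \to \exists w (yRw \wedge xRw)).
(a): fails — aRb but no w with bRw and aRw.
(b): fails — aRb but no w with bRw and aRw.
(c): fails — w1Rw0 but no w with w0Rw and w1Rw.
(d): satisfies the condition.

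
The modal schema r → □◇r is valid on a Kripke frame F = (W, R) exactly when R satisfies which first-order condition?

symmetry

Suppose r→□◇r is valid. Take Rxy and set V(r)={x}. Then r at x, so □◇r at x, so ◇r at y, so some z with Ryz has r; z=x, i.e. Ryx.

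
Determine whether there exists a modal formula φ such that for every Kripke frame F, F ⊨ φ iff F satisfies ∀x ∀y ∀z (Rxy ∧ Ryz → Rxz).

Yes — defined by □r → □□r

The condition is transitivity. A defining modal formula is □r → □□r.
Suppose □r→□□r is valid. Take Rxy, Ryz and set V(r)={w : Rxw}. Then □r at x, so □□r at x, so □r at y, so r at z, i.e. Rxz.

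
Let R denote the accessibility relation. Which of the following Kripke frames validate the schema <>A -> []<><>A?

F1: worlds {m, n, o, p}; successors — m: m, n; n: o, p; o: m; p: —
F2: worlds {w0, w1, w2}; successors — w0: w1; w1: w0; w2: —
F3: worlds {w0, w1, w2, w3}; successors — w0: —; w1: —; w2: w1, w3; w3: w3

Frame correspondent (Sahlqvist): forall x forall y forall z ((xRy & xRz) -> exists w (y = w & z R^2 w)) — i.e. a generalized confluence (Geach) condition.
F1: fails — mRn, mRn but no w with n=w and nR²w.
F2: condition met.
F3: fails — w2Rw1, w2Rw1 but no w with w1=w and w1R²w.
Valid on: F2.

F2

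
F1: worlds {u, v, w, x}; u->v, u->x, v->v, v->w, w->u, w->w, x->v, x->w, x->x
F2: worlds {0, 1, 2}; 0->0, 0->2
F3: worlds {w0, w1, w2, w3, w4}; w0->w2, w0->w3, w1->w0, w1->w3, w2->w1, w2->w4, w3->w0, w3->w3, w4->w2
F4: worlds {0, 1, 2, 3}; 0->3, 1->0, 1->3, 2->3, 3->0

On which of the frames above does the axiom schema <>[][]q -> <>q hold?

The schema corresponds to a generalized confluence (Geach) condition: forall x forall y (xRy -> exists w (y R^2 w & xRw)).
F1: holds.
F2: fails — 0R2 but no w with 2R²w and 0Rw.
F3: fails — w2Rw1 but no w with w1R²w and w2Rw.
F4: holds.
Valid on: F1, F4.

F1, F4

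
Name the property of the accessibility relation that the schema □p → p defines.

reflexivity

Suppose □p→p is valid. At any x set V(p)={w : Rxw}. Then □p holds at x, so p holds at x, i.e. Rxx.
Conversely, any frame satisfying ∀x Rxx validates the schema.
So the correspondent is reflexivity.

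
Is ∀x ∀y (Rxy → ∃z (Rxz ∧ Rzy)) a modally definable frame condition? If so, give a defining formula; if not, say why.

Yes: it is density, defined by the C4 schema □□p → □p.
Suppose □□p→□p is valid. Take Rxy and set V(p)={w : xR²w}. Then □□p at x, so □p at x, so p at y, i.e. ∃z(Rxz∧Rzy).

Yes, by □□p → □p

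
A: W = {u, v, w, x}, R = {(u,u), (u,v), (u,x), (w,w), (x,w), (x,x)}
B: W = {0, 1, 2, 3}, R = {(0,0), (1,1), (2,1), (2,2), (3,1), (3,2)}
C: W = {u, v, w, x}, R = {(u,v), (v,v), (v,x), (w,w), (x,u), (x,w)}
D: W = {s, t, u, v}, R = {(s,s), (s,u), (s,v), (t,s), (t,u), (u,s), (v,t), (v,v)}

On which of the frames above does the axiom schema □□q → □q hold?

This is the axiom for density; its first-order frame correspondent is ∀x ∀y (Rxy → ∃z (Rxz ∧ Rzy)).
A: condition met.
B: condition met.
C: fails — Rxu but no z with Rxz and Rzu.
D: condition met.

A, B, D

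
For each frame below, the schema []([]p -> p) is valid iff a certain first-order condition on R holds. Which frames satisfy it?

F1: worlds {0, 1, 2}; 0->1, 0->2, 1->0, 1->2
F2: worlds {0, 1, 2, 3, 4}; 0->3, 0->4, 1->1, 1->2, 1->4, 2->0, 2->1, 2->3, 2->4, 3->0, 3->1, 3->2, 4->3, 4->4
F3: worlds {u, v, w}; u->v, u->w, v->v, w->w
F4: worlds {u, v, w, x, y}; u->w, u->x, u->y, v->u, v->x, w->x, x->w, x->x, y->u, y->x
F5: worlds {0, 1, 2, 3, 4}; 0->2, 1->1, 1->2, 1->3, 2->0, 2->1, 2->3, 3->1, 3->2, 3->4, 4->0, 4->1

F3

Frame correspondent (Sahlqvist): forall x forall y (Rxy -> Ryy) — i.e. shift-reflexivity.
F1: fails — R12 but not R22.
F2: fails — R32 but not R22.
F3: condition met.
F4: fails — Rxw but not Rww.
F5: fails — R34 but not R44.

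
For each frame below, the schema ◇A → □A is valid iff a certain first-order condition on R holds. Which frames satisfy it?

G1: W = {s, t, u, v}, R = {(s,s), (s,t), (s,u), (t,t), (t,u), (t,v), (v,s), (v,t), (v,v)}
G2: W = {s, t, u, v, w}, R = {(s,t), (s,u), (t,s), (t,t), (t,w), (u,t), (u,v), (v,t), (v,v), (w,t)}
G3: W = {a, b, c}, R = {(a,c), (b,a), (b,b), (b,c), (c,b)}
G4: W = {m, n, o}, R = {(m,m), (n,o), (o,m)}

G4

Frame correspondent (Sahlqvist): ∀x ∀y ∀z (Rxy ∧ Rxz → y = z) — i.e. partial functionality.
G1: fails — s sees both s and t.
G2: fails — s sees both t and u.
G3: fails — b sees both a and b.
G4: satisfies the condition.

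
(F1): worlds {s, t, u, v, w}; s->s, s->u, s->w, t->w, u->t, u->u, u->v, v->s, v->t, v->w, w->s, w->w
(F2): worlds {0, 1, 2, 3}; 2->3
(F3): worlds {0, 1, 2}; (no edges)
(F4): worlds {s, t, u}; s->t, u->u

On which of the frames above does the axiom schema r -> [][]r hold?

(F2), (F3), (F4)

The schema corresponds to a generalized confluence (Geach) condition: forall x forall z (x R^2 z -> exists w (x = w & z = w)).
(F1): fails — sR²t but s ≠ t.
(F2): condition met.
(F3): condition met.
(F4): condition met.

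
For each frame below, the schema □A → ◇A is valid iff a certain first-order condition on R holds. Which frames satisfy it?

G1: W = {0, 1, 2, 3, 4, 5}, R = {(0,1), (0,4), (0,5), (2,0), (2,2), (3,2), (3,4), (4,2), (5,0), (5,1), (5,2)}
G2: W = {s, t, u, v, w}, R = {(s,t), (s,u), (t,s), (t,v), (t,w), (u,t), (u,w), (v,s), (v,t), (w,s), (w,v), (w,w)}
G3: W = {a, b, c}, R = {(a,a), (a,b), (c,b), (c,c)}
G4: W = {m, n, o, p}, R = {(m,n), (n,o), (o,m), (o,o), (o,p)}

This is the axiom for seriality; its first-order frame correspondent is ∀x ∃y Rxy.
G1: fails — world 1 has no successor.
G2: ✓.
G3: fails — world b has no successor.
G4: fails — world p has no successor.
Valid on: G2.

G2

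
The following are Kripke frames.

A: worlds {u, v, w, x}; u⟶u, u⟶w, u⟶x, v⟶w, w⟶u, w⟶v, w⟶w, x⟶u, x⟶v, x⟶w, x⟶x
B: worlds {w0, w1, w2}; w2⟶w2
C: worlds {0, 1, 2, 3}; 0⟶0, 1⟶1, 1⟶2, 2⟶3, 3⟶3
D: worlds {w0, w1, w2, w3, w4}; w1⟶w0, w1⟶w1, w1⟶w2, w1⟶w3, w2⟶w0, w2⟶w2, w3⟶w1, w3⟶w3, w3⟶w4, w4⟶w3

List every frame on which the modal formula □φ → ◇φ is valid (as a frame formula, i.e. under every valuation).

This is the axiom for seriality; its first-order frame correspondent is ∀x ∃y Rxy.
A: satisfies the condition.
B: fails — world w0 has no successor.
C: satisfies the condition.
D: fails — world w0 has no successor.

A, C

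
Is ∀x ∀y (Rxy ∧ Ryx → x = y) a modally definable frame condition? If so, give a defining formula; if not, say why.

No

Modal frame validity is preserved under surjective bounded morphisms.
The 8-cycle (worlds s,t,u,v,w,x,y,z with s→t→u→v→w→x→y→z→s) is antisymmetric. Sending even-indexed worlds to a and odd-indexed worlds to b is a surjective bounded morphism onto the two-world frame with a↔b, which is not antisymmetric.
So no modal formula (or set of formulas) defines exactly the antisymmetric frames.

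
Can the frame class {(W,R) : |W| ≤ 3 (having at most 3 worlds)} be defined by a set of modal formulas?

Any modally definable frame class is closed under disjoint unions.
Any modal formula valid on each of 4 disjoint one-world frames is valid on their disjoint union (validity is preserved under disjoint unions). Each one-world frame has |W|=1≤3, but the union has |W|=4.
So no modal formula (or set of formulas) defines exactly the |W|≤3 frames.

No — not modally definable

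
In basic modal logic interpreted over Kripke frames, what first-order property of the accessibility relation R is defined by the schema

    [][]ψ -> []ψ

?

This schema is the C4 axiom.
It corresponds to density: forall x forall y (Rxy -> exists z (Rxz & Rzy)).

Density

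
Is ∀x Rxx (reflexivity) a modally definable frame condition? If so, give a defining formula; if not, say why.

The condition is reflexivity. A defining modal formula is □q → q.
Suppose □q→q is valid. At any x set V(q)={w : Rxw}. Then □q holds at x, so q holds at x, i.e. Rxx.

Definable; □q → q defines it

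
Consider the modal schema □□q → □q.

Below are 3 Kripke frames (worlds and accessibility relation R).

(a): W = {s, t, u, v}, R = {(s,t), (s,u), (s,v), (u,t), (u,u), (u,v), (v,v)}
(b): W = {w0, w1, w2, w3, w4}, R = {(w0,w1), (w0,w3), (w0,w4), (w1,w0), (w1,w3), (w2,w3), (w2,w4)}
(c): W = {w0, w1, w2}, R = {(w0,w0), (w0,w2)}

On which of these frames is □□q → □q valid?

(a), (c)

The schema corresponds to density: ∀x ∀y (Rxy → ∃z (Rxz ∧ Rzy)).
(a): ✓.
(b): fails — Rw1w0 but no z with Rw1z and Rzw0.
(c): ✓.
Valid on: (a), (c).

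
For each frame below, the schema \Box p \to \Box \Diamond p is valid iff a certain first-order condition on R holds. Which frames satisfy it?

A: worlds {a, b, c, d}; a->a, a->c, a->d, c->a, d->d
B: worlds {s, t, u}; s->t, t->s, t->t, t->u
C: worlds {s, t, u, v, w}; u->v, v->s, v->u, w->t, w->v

The schema corresponds to a generalized confluence (Geach) condition: \forall x \forall z (xRz \to \exists w (xRw \wedge zRw)).
A: condition met.
B: fails — tRu but no w with tRw and uRw.
C: fails — uRv but no w* with uRw* and vRw*.

A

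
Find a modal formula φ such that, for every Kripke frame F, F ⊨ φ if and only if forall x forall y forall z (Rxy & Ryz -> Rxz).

□q → □□q

A defining formula is □q → □□q (the 4 axiom).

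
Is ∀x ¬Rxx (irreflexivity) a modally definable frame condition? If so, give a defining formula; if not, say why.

No — not modally definable

Modal frame validity is preserved under surjective bounded morphisms.
The 2-cycle (worlds w0,w1 with w0→w1→w0) is irreflexive, and the map sending every world to a single reflexive point • is a surjective bounded morphism (forth: every edge maps to (•,•); back: every world has a successor). So any modal formula valid on the 2-cycle is also valid on the reflexive point, which is not irreflexive.
Hence irreflexivity is not modally definable.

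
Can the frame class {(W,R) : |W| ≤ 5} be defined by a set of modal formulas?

Not definable by any modal formula

Modal frame validity is preserved under disjoint unions.
Any modal formula valid on each of 6 disjoint one-world frames is valid on their disjoint union (validity is preserved under disjoint unions). Each one-world frame has |W|=1≤5, but the union has |W|=6.
So no modal formula (or set of formulas) defines exactly the |W|≤5 frames.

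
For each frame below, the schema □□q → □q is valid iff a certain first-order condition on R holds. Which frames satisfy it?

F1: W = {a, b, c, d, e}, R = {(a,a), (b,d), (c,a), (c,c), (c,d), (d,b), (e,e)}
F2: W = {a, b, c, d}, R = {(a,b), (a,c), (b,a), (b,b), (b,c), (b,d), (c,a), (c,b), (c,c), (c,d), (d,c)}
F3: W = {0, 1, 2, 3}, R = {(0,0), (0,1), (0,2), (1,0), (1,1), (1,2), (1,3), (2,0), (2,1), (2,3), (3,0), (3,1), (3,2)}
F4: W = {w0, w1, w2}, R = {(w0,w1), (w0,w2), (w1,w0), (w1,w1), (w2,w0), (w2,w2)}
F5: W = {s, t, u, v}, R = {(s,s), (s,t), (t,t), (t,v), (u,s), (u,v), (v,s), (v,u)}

Frame correspondent (Sahlqvist): ∀x ∀y (Rxy → ∃z (Rxz ∧ Rzy)) — i.e. density.
F1: fails — Rdb but no z with Rdz and Rzb.
F2: holds.
F3: holds.
F4: holds.
F5: fails — Ruv but no z with Ruz and Rzv.
Valid on: F2, F3, F4.

F2, F3, F4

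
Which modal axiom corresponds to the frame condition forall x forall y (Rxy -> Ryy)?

□(□p → p)

A defining formula is □(□p → p) (the T□ axiom).
Suppose □(□p→p) is valid. Take Rxy and set V(p)={w : Ryw}. Then at y, □p holds; since □(□p→p) at x, □p→p at y, so p at y, i.e. Ryy.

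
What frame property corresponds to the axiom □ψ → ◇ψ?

Suppose □ψ→◇ψ is valid. At any x set V(ψ)=W. Then □ψ at x, so ◇ψ at x, so x has a successor.

seriality: ∀x ∃y Rxy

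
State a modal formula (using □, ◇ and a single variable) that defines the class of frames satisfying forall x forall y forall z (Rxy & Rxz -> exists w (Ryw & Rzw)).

This is convergence; the standard corresponding axiom is .2: ◇□p → □◇p.
Suppose ◇□p→□◇p is valid. Take Rxy, Rxz and set V(p)={w : Ryw}. Then □p at y so ◇□p at x, so □◇p at x, so ◇p at z, giving w with Rzw and Ryw.

◇□p → □◇p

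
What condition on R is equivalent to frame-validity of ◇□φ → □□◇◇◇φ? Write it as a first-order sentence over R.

This is a Sahlqvist (Geach-type) schema ◇^1□^1φ → □^2◇^3φ.
First-order correspondent: ∀x ∀y ∀z ((xRy ∧ xR²z) → ∃w (yRw ∧ zR³w)).

∀x ∀y ∀z ((xRy ∧ xR²z) → ∃w (yRw ∧ zR³w))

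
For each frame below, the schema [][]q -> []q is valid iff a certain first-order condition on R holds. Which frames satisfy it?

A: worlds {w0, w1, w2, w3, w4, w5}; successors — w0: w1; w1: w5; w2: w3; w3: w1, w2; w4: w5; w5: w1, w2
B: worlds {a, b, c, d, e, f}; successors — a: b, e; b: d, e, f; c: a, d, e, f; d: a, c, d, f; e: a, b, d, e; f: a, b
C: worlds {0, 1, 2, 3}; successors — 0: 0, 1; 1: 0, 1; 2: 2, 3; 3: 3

The schema corresponds to density: forall x forall y (Rxy -> exists z (Rxz & Rzy)).
A: fails — Rw1w5 but no z with Rw1z and Rzw5.
B: fails — Rfa but no z with Rfz and Rza.
C: condition met.
Valid on: C.

C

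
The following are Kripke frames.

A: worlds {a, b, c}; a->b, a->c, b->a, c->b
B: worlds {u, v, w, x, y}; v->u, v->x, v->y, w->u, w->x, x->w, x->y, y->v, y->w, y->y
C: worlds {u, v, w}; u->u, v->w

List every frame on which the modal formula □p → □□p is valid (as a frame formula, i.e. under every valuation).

Frame correspondent (Sahlqvist): ∀x ∀y ∀z (Rxy ∧ Ryz → Rxz) — i.e. transitivity.
A: fails — Rab and Rba but not Raa.
B: fails — Rxw and Rwu but not Rxu.
C: holds.

C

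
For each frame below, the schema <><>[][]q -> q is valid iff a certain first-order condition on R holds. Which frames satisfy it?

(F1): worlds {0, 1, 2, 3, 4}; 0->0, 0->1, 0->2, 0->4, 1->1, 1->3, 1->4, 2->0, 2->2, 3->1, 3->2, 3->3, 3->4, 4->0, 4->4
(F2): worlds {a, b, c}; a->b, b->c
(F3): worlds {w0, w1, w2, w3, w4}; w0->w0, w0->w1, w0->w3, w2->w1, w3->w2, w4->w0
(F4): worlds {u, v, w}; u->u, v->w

(F4)

Frame correspondent (Sahlqvist): forall x forall y (x R^2 y -> exists w (y R^2 w & x = w)) — i.e. a generalized confluence (Geach) condition.
(F1): fails — 3R²2 but no w with 2R²w and 3=w.
(F2): fails — aR²c but no w with cR²w and a=w.
(F3): fails — w0R²w1 but no w with w1R²w and w0=w.
(F4): ✓.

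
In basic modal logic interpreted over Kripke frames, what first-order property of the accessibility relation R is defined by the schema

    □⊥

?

□⊥ is valid iff no world has any successor (otherwise □⊥ fails at any world with one).
Conversely, any frame satisfying ∀x ∀y ¬Rxy validates the schema.
So the correspondent is emptiness of R.

emptiness of R: ∀x ∀y ¬Rxy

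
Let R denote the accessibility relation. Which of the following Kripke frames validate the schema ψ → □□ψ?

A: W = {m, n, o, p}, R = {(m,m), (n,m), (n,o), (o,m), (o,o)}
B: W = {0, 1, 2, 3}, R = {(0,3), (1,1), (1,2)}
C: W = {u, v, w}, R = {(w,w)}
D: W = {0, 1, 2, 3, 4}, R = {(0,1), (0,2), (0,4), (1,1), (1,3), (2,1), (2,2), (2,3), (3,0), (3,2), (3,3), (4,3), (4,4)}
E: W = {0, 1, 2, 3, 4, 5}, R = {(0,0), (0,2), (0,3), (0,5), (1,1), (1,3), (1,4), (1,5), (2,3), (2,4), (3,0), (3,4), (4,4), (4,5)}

This is the axiom for a generalized confluence (Geach) condition; its first-order frame correspondent is ∀x ∀z (xR²z → ∃w (x = w ∧ z = w)).
A: fails — nR²m but n ≠ m.
B: fails — 1R²2 but 1 ≠ 2.
C: ✓.
D: fails — 0R²1 but 0 ≠ 1.
E: fails — 0R²2 but 0 ≠ 2.
Valid on: C.

C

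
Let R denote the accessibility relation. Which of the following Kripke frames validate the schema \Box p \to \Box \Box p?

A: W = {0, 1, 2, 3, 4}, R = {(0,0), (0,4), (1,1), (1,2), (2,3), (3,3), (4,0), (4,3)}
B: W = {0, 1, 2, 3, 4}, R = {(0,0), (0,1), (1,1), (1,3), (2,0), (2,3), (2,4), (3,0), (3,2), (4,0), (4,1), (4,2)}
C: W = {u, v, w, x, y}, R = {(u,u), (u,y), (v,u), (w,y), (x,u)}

Frame correspondent (Sahlqvist): \forall x \forall y \forall z (Rxy \wedge Ryz \to Rxz) — i.e. transitivity.
A: fails — R12 and R23 but not R13.
B: fails — R32 and R23 but not R33.
C: fails — Rvu and Ruy but not Rvy.

none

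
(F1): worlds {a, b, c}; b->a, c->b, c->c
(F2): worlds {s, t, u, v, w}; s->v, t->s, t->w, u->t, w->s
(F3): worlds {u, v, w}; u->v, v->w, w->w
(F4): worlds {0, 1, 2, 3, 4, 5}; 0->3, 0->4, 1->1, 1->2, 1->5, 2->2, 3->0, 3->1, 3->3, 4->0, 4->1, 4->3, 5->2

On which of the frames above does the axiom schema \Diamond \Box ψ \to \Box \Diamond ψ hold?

(F3)

The schema corresponds to convergence: \forall x \forall y \forall z (Rxy \wedge Rxz \to \exists w (Ryw \wedge Rzw)).
(F1): fails — Rba and Rba but a and a have no common successor.
(F2): fails — Rsv and Rsv but v and v have no common successor.
(F3): ✓.
(F4): fails — R31 and R30 but 1 and 0 have no common successor.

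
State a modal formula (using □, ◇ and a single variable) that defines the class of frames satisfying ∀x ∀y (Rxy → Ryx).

A defining formula is r → □◇r (the B axiom).

r → □◇r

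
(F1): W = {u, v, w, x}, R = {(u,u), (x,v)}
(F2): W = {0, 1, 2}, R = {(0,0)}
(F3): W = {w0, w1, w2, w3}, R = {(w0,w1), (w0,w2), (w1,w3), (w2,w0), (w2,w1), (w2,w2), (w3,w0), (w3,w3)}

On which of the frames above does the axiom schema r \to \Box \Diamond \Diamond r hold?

The schema corresponds to a generalized confluence (Geach) condition: \forall x \forall z (xRz \to \exists w (x = w \wedge z R^2 w)).
(F1): fails — xRv but no t with x=t and vR²t.
(F2): satisfies the condition.
(F3): fails — w2Rw1 but no w with w2=w and w1R²w.
Valid on: (F2).

(F2)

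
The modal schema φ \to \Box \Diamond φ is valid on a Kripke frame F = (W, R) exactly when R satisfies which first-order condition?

Suppose φ→□◇φ is valid. Take Rxy and set V(φ)={x}. Then φ at x, so □◇φ at x, so ◇φ at y, so some z with Ryz has φ; z=x, i.e. Ryx.

Symmetry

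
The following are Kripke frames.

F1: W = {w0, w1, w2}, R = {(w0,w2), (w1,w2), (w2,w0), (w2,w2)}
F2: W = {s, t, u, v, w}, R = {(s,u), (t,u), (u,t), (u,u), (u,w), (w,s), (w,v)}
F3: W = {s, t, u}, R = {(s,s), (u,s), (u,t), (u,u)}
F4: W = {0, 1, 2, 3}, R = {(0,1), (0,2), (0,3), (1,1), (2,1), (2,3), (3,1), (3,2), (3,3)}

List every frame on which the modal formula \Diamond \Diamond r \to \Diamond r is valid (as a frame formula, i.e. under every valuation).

This is the axiom for transitivity; its first-order frame correspondent is \forall x \forall y \forall z (Rxy \wedge Ryz \to Rxz).
F1: fails — Rw1w2 and Rw2w0 but not Rw1w0.
F2: fails — Ruw and Rwv but not Ruv.
F3: ✓.
F4: fails — R23 and R32 but not R22.
Valid on: F3.

F3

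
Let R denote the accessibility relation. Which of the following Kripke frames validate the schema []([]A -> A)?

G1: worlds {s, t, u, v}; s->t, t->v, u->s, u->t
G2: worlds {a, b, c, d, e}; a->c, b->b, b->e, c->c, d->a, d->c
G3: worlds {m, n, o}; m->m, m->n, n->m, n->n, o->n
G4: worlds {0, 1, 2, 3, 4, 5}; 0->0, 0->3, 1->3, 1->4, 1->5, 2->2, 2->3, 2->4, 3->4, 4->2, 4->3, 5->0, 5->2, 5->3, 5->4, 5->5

Frame correspondent (Sahlqvist): forall x forall y (Rxy -> Ryy) — i.e. shift-reflexivity.
G1: fails — Rus but not Rss.
G2: fails — Rbe but not Ree.
G3: ✓.
G4: fails — R34 but not R44.
Valid on: G3.

G3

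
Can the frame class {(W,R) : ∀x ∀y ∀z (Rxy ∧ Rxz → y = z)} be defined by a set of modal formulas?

Definable; ◇p → □p defines it

The condition is partial functionality. A defining modal formula is ◇p → □p.
Suppose ◇p→□p is valid. Take Rxy, Rxz and set V(p)={y}. Then ◇p at x, so □p at x, so p at z, i.e. z=y.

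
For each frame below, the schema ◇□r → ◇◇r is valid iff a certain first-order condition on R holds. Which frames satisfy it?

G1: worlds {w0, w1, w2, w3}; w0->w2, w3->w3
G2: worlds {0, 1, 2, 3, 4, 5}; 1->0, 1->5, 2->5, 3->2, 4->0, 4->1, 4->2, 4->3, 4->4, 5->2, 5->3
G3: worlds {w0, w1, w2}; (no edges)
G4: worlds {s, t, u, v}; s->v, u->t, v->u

The schema corresponds to a generalized confluence (Geach) condition: ∀x ∀y (xRy → ∃w (yRw ∧ xR²w)).
G1: fails — w0Rw2 but no w with w2Rw and w0R²w.
G2: fails — 1R0 but no w with 0Rw and 1R²w.
G3: satisfies the condition.
G4: fails — uRt but no w with tRw and uR²w.

G3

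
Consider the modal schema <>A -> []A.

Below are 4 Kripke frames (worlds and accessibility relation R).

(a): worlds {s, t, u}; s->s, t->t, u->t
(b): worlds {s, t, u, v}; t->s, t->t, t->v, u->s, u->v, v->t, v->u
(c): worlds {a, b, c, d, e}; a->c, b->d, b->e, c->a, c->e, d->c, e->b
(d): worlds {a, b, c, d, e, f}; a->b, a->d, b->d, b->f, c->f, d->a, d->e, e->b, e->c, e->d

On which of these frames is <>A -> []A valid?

The schema corresponds to partial functionality: forall x forall y forall z (Rxy & Rxz -> y = z).
(a): holds.
(b): fails — t sees both s and t.
(c): fails — b sees both d and e.
(d): fails — a sees both b and d.
Valid on: (a).

(a)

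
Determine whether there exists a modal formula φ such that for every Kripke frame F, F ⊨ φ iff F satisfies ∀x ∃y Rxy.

The condition is seriality. A defining modal formula is □q → ◇q.
Suppose □q→◇q is valid. At any x set V(q)=W. Then □q at x, so ◇q at x, so x has a successor.

Yes, by □q → ◇q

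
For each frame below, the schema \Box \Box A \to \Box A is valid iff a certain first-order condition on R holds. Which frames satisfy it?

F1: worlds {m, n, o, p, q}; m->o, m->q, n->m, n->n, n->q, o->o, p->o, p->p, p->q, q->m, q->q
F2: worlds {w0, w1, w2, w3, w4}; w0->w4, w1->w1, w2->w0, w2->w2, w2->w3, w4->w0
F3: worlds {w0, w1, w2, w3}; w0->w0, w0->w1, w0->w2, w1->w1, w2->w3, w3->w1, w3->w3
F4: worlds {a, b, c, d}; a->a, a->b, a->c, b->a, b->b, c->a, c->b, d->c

Frame correspondent (Sahlqvist): \forall x \forall y (Rxy \to \exists z (Rxz \wedge Rzy)) — i.e. density.
F1: condition met.
F2: fails — Rw0w4 but no z with Rw0z and Rzw4.
F3: condition met.
F4: fails — Rdc but no z with Rdz and Rzc.

F1, F3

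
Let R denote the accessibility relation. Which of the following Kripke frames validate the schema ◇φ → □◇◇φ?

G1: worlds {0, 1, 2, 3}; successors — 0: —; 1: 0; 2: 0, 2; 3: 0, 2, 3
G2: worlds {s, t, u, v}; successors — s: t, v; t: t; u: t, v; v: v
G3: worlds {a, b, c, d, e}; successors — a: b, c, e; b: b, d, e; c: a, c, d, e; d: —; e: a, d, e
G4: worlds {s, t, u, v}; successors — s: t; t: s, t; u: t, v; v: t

Frame correspondent (Sahlqvist): ∀x ∀y ∀z ((xRy ∧ xRz) → ∃w (y = w ∧ zR²w)) — i.e. a generalized confluence (Geach) condition.
G1: fails — 1R0, 1R0 but no w with 0=w and 0R²w.
G2: fails — sRt, sRv but no w with t=w and vR²w.
G3: fails — aRc, aRb but no w with c=w and bR²w.
G4: fails — uRv, uRt but no w with v=w and tR²w.
Valid on no frame.

none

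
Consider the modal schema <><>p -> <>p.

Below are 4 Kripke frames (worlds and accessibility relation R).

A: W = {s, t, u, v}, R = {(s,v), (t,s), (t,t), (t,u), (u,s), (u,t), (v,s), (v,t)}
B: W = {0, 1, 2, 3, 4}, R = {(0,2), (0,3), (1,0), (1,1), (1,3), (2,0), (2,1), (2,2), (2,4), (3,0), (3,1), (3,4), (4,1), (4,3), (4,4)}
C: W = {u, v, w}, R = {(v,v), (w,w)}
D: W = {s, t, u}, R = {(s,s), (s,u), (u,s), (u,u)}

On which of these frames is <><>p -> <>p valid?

C, D

The schema corresponds to transitivity: forall x forall y forall z (Rxy & Ryz -> Rxz).
A: fails — Rut and Rtu but not Ruu.
B: fails — R10 and R02 but not R12.
C: satisfies the condition.
D: satisfies the condition.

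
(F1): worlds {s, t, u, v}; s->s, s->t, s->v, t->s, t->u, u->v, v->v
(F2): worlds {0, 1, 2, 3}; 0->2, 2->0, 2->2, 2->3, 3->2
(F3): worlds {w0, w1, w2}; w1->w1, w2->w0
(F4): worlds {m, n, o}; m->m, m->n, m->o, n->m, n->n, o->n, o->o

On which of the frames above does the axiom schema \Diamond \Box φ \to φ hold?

(F2)

The schema corresponds to symmetry: \forall x \forall y (Rxy \to Ryx).
(F1): fails — Ruv but not Rvu.
(F2): holds.
(F3): fails — Rw2w0 but not Rw0w2.
(F4): fails — Ron but not Rno.
Valid on: (F2).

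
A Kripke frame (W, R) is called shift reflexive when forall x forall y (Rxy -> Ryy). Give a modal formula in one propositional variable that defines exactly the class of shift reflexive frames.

□(□p → p)

This is shift-reflexivity; the standard corresponding axiom is T□: □(□p → p).
Suppose □(□p→p) is valid. Take Rxy and set V(p)={w : Ryw}. Then at y, □p holds; since □(□p→p) at x, □p→p at y, so p at y, i.e. Ryy.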